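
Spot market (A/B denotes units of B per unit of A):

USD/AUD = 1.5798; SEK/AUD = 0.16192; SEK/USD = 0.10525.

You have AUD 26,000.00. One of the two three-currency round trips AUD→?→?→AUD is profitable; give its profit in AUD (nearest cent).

Profitable loop is AUD → SEK → USD → AUD:
AUD 26,000.00 ÷ 0.16192 = SEK 160,573.12
SEK 160,573.12 × 0.10525 = USD 16,900.32
USD 16,900.32 × 1.5798 = AUD 26,699.13
Profit = AUD 26,699.13 − AUD 26,000.00

Profit: AUD 699.13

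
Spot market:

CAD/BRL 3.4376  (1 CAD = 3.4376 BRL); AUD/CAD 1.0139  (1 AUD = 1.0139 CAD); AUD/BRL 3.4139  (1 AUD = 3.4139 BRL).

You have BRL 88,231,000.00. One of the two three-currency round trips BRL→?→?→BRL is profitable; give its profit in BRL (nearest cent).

Profit: BRL 1,847,442.75

Profitable loop is BRL → AUD → CAD → BRL:
BRL 88,231,000.00 ÷ 3.4139 = AUD 25,844,635.17
AUD 25,844,635.17 × 1.0139 = CAD 26,203,875.60
CAD 26,203,875.60 × 3.4376 = BRL 90,078,442.75
Profit = BRL 90,078,442.75 − BRL 88,231,000.00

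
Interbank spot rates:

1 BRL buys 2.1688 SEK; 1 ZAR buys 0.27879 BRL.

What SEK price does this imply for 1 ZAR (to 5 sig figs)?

1 ZAR × 0.27879 = 0.27879 BRL
0.27879 BRL × 2.1688 = 0.60464 SEK

ZAR/SEK = 0.60464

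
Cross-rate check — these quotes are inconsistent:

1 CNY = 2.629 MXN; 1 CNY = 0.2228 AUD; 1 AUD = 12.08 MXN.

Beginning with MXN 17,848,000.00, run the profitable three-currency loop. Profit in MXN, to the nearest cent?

Profitable loop is MXN → CNY → AUD → MXN:
MXN 17,848,000.00 ÷ 2.629 = CNY 6,788,893.12
CNY 6,788,893.12 × 0.2228 = AUD 1,512,565.39
AUD 1,512,565.39 × 12.08 = MXN 18,271,789.86
Profit = MXN 18,271,789.86 − MXN 17,848,000.00

Profit: MXN 423,789.86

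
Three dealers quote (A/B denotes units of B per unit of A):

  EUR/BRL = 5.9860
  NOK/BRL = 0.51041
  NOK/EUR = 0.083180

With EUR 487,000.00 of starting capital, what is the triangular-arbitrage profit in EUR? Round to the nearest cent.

Profitable loop is EUR → NOK → BRL → EUR:
EUR 487,000.00 ÷ 0.083180 = NOK 5,854,772.78
NOK 5,854,772.78 × 0.51041 = BRL 2,988,334.58
BRL 2,988,334.58 ÷ 5.9860 = EUR 499,220.61
Profit = EUR 499,220.61 − EUR 487,000.00

Profit: EUR 12,220.61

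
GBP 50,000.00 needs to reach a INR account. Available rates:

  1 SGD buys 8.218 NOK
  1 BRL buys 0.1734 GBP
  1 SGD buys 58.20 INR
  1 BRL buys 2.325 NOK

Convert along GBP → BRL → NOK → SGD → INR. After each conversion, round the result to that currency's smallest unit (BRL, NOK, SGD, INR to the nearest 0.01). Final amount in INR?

INR 4,747,890.82

GBP 50,000.00 ÷ 0.1734 = BRL 288,350.63
BRL 288,350.63 × 2.325 = NOK 670,415.21
NOK 670,415.21 ÷ 8.218 = SGD 81,578.88
SGD 81,578.88 × 58.20 = INR 4,747,890.82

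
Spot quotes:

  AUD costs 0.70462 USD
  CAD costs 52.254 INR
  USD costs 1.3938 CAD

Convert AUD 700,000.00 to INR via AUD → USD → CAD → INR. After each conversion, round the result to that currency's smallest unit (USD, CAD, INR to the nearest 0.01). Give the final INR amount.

AUD 700,000.00 × 0.70462 = USD 493,234.00
USD 493,234.00 × 1.3938 = CAD 687,469.55
CAD 687,469.55 × 52.254 = INR 35,923,033.87

INR 35,923,033.87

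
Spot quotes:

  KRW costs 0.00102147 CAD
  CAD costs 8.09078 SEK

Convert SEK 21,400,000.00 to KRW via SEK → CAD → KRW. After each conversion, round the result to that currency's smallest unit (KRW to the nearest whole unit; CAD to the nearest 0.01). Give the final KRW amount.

KRW 2,589,391,779

SEK 21,400,000.00 ÷ 8.09078 = CAD 2,644,986.02
CAD 2,644,986.02 ÷ 0.00102147 = KRW 2,589,391,779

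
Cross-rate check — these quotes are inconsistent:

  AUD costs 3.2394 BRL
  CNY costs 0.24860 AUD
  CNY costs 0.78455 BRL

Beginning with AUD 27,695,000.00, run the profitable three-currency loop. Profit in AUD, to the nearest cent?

Profitable loop is AUD → BRL → CNY → AUD:
AUD 27,695,000.00 × 3.2394 = BRL 89,715,183.00
BRL 89,715,183.00 ÷ 0.78455 = CNY 114,352,409.66
CNY 114,352,409.66 × 0.24860 = AUD 28,428,009.04
Profit = AUD 28,428,009.04 − AUD 27,695,000.00

Profit: AUD 733,009.04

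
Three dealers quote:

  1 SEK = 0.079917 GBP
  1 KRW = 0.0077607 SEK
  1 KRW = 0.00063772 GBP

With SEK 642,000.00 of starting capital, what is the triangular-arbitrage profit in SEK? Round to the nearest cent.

Profit: SEK 18,123.20

Profitable loop is SEK → KRW → GBP → SEK:
SEK 642,000.00 ÷ 0.0077607 = KRW 82,724,497
KRW 82,724,497 × 0.00063772 = GBP 52,755.07
GBP 52,755.07 ÷ 0.079917 = SEK 660,123.20
Profit = SEK 660,123.20 − SEK 642,000.00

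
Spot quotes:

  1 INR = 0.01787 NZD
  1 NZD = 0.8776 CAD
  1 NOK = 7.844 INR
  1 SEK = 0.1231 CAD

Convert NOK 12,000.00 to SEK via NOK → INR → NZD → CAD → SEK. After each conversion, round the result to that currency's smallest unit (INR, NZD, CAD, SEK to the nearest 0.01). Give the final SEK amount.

SEK 11,991.71

NOK 12,000.00 × 7.844 = INR 94,128.00
INR 94,128.00 × 0.01787 = NZD 1,682.07
NZD 1,682.07 × 0.8776 = CAD 1,476.18
CAD 1,476.18 ÷ 0.1231 = SEK 11,991.71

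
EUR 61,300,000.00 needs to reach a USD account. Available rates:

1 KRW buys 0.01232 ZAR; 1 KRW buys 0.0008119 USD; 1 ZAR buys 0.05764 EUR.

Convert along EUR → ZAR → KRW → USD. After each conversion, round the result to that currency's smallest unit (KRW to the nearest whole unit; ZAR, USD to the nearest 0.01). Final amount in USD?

USD 70,085,525.81

EUR 61,300,000.00 ÷ 0.05764 = ZAR 1,063,497,571.13
ZAR 1,063,497,571.13 ÷ 0.01232 = KRW 86,322,854,800
KRW 86,322,854,800 × 0.0008119 = USD 70,085,525.81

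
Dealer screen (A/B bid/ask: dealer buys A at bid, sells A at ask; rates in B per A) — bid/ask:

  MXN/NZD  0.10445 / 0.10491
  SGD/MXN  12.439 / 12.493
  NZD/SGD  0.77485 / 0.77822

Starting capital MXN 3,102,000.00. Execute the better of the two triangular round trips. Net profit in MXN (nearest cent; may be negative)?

Best loop MXN → NZD → SGD → MXN:
MXN 3,102,000.00 × 0.10445 (sell MXN at bid) = NZD 324,003.90
NZD 324,003.90 × 0.77485 (sell NZD at bid) = SGD 251,054.42
SGD 251,054.42 × 12.439 (sell SGD at bid) = MXN 3,122,865.95

Net profit: MXN 20,865.95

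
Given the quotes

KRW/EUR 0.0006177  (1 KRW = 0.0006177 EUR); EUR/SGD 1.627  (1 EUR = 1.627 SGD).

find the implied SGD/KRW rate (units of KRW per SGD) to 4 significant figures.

SGD/KRW = 995.0

1 SGD ÷ 1.627 = 0.614628 EUR
0.614628 EUR ÷ 0.0006177 = 995.027 KRW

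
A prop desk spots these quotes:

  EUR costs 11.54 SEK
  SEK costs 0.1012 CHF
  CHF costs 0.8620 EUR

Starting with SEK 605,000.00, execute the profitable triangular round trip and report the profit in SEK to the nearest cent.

Profitable loop is SEK → CHF → EUR → SEK:
SEK 605,000.00 × 0.1012 = CHF 61,226.00
CHF 61,226.00 × 0.8620 = EUR 52,776.81
EUR 52,776.81 × 11.54 = SEK 609,044.41
Profit = SEK 609,044.41 − SEK 605,000.00

Profit: SEK 4,044.41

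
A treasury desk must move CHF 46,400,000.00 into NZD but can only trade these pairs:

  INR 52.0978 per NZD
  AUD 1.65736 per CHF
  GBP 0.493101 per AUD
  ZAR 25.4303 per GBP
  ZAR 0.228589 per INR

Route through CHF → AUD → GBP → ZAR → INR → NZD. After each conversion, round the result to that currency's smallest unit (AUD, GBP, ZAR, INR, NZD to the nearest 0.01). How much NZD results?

NZD 80,974,353.34

CHF 46,400,000.00 × 1.65736 = AUD 76,901,504.00
AUD 76,901,504.00 × 0.493101 = GBP 37,920,208.52
GBP 37,920,208.52 × 25.4303 = ZAR 964,322,278.73
ZAR 964,322,278.73 ÷ 0.228589 = INR 4,218,585,665.67
INR 4,218,585,665.67 ÷ 52.0978 = NZD 80,974,353.34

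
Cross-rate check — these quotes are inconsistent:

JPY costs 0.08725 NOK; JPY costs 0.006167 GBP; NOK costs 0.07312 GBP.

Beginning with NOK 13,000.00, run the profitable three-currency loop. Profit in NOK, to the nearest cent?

Profitable loop is NOK → GBP → JPY → NOK:
NOK 13,000.00 × 0.07312 = GBP 950.56
GBP 950.56 ÷ 0.006167 = JPY 154,137
JPY 154,137 × 0.08725 = NOK 13,448.41
Profit = NOK 13,448.41 − NOK 13,000.00

Profit: NOK 448.41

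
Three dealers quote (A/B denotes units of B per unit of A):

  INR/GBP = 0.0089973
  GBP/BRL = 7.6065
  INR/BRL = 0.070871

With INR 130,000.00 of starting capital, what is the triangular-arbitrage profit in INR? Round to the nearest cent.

Profit: INR 4,621.63

Profitable loop is INR → BRL → GBP → INR:
INR 130,000.00 × 0.070871 = BRL 9,213.23
BRL 9,213.23 ÷ 7.6065 = GBP 1,211.23
GBP 1,211.23 ÷ 0.0089973 = INR 134,621.63
Profit = INR 134,621.63 − INR 130,000.00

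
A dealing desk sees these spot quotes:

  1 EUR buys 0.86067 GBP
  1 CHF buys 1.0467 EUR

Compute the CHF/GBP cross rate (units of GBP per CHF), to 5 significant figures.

1 CHF × 1.0467 = 1.0467 EUR
1.0467 EUR × 0.86067 = 0.900863 GBP

CHF/GBP = 0.90086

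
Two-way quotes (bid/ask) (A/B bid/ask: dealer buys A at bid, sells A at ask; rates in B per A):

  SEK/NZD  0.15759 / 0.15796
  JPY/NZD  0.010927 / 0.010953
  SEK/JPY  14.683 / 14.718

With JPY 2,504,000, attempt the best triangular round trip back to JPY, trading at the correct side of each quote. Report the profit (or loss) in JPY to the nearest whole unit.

Net profit: JPY 39,331

Best loop JPY → NZD → SEK → JPY:
JPY 2,504,000 × 0.010927 (sell JPY at bid) = NZD 27,361.21
NZD 27,361.21 ÷ 0.15796 (buy SEK at ask) = SEK 173,216.05
SEK 173,216.05 × 14.683 (sell SEK at bid) = JPY 2,543,331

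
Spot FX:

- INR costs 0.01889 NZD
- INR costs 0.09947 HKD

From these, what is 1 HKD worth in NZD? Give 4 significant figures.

1 HKD ÷ 0.09947 = 10.0533 INR
10.0533 INR × 0.01889 = 0.189907 NZD

HKD/NZD = 0.1899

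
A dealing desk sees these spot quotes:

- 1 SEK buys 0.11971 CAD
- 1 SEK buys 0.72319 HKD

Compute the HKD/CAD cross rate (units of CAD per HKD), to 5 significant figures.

1 HKD ÷ 0.72319 = 1.38276 SEK
1.38276 SEK × 0.11971 = 0.16553 CAD

HKD/CAD = 0.16553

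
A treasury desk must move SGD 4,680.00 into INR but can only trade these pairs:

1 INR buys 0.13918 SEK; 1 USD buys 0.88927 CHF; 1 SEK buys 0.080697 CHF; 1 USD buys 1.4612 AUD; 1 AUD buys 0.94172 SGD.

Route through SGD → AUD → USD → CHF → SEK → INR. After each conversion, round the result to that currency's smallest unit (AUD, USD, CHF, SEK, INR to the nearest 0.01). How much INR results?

INR 269,285.89

SGD 4,680.00 ÷ 0.94172 = AUD 4,969.63
AUD 4,969.63 ÷ 1.4612 = USD 3,401.06
USD 3,401.06 × 0.88927 = CHF 3,024.46
CHF 3,024.46 ÷ 0.080697 = SEK 37,479.21
SEK 37,479.21 ÷ 0.13918 = INR 269,285.89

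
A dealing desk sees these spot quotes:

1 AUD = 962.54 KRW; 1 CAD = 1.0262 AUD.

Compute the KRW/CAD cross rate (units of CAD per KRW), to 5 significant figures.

1 KRW ÷ 962.54 = 0.00103892 AUD
0.00103892 AUD ÷ 1.0262 = 0.00101239 CAD

KRW/CAD = 0.0010124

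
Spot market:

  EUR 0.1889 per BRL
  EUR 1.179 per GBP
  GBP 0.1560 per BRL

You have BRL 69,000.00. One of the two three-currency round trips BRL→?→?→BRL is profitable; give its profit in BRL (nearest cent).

Profitable loop is BRL → EUR → GBP → BRL:
BRL 69,000.00 × 0.1889 = EUR 13,034.10
EUR 13,034.10 ÷ 1.179 = GBP 11,055.22
GBP 11,055.22 ÷ 0.1560 = BRL 70,866.77
Profit = BRL 70,866.77 − BRL 69,000.00

Profit: BRL 1,866.77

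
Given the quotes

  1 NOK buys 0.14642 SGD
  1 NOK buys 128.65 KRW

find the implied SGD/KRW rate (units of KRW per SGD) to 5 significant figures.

SGD/KRW = 878.64

1 SGD ÷ 0.14642 = 6.82967 NOK
6.82967 NOK × 128.65 = 878.637 KRW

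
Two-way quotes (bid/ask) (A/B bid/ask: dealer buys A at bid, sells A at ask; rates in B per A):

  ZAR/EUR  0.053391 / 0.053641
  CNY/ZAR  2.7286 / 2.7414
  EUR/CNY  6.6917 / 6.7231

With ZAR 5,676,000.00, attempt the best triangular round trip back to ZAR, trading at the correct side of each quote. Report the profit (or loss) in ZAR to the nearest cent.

Best loop ZAR → CNY → EUR → ZAR:
ZAR 5,676,000.00 ÷ 2.7414 (buy CNY at ask) = CNY 2,070,474.94
CNY 2,070,474.94 ÷ 6.7231 (buy EUR at ask) = EUR 307,964.32
EUR 307,964.32 ÷ 0.053641 (buy ZAR at ask) = ZAR 5,741,211.44

Net profit: ZAR 65,211.44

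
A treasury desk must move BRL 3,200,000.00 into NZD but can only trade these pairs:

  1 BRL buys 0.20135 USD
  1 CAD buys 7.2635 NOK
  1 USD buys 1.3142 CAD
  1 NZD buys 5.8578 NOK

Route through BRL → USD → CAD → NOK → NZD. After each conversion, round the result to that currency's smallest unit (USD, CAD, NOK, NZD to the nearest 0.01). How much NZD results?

NZD 1,049,964.16

BRL 3,200,000.00 × 0.20135 = USD 644,320.00
USD 644,320.00 × 1.3142 = CAD 846,765.34
CAD 846,765.34 × 7.2635 = NOK 6,150,480.05
NOK 6,150,480.05 ÷ 5.8578 = NZD 1,049,964.16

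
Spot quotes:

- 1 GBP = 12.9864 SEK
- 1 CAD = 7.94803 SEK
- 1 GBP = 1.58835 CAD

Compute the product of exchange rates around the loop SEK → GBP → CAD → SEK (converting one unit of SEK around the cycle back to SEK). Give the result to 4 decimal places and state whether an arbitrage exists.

Around SEK → GBP → CAD → SEK: 1 ÷ 12.9864 × 1.58835 × 7.94803 = 0.972113
Product < 1; profitable direction is SEK → CAD → GBP → SEK.

0.9721 (arbitrage exists)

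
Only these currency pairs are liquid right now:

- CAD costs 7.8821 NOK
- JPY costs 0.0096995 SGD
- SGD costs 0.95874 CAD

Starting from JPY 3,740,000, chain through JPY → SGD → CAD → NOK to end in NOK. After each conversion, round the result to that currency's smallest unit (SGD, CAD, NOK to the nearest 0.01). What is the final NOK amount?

JPY 3,740,000 × 0.0096995 = SGD 36,276.13
SGD 36,276.13 × 0.95874 = CAD 34,779.38
CAD 34,779.38 × 7.8821 = NOK 274,134.55

NOK 274,134.55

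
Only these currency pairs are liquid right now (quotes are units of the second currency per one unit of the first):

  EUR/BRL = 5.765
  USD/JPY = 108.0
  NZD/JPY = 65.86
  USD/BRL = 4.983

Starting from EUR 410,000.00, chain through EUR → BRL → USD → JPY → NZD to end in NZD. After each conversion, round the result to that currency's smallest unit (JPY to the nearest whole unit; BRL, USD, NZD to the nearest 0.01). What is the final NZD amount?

NZD 777,847.24

EUR 410,000.00 × 5.765 = BRL 2,363,650.00
BRL 2,363,650.00 ÷ 4.983 = USD 474,342.77
USD 474,342.77 × 108.0 = JPY 51,229,019
JPY 51,229,019 ÷ 65.86 = NZD 777,847.24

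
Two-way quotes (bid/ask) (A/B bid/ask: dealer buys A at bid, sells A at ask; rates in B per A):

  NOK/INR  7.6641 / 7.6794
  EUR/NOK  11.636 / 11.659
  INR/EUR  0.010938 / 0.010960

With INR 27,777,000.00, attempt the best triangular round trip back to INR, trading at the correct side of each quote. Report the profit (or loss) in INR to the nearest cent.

Best loop INR → NOK → EUR → INR:
INR 27,777,000.00 ÷ 7.6794 (buy NOK at ask) = NOK 3,617,079.46
NOK 3,617,079.46 ÷ 11.659 (buy EUR at ask) = EUR 310,239.25
EUR 310,239.25 ÷ 0.010960 (buy INR at ask) = INR 28,306,501.25

Net profit: INR 529,501.25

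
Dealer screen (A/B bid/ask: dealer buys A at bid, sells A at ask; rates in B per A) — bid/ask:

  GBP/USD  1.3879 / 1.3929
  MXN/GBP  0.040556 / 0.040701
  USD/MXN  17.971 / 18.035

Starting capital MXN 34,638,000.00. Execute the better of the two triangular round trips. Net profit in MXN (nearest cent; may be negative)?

Net profit: MXN 399,922.06

Best loop MXN → GBP → USD → MXN:
MXN 34,638,000.00 × 0.040556 (sell MXN at bid) = GBP 1,404,778.73
GBP 1,404,778.73 × 1.3879 (sell GBP at bid) = USD 1,949,692.40
USD 1,949,692.40 × 17.971 (sell USD at bid) = MXN 35,037,922.06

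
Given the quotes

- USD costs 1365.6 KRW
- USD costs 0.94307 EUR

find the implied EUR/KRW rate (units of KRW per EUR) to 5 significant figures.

1 EUR ÷ 0.94307 = 1.06037 USD
1.06037 USD × 1365.6 = 1448.04 KRW

EUR/KRW = 1448.0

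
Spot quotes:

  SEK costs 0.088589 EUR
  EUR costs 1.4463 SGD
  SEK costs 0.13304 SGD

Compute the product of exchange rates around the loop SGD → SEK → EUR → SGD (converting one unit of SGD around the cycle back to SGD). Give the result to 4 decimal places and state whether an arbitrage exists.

Around SGD → SEK → EUR → SGD: 1 ÷ 0.13304 × 0.088589 × 1.4463 = 0.963066
Product < 1; profitable direction is SGD → EUR → SEK → SGD.

0.9631 (arbitrage exists)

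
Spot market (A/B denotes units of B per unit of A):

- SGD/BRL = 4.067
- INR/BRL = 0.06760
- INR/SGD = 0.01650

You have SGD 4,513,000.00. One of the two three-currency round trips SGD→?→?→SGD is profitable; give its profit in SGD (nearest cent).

Profitable loop is SGD → INR → BRL → SGD:
SGD 4,513,000.00 ÷ 0.01650 = INR 273,515,151.52
INR 273,515,151.52 × 0.06760 = BRL 18,489,624.24
BRL 18,489,624.24 ÷ 4.067 = SGD 4,546,256.27
Profit = SGD 4,546,256.27 − SGD 4,513,000.00

Profit: SGD 33,256.27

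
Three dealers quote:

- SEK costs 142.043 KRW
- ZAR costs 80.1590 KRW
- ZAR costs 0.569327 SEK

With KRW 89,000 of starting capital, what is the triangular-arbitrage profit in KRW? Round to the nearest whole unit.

Profit: KRW 788

Profitable loop is KRW → ZAR → SEK → KRW:
KRW 89,000 ÷ 80.1590 = ZAR 1,110.29
ZAR 1,110.29 × 0.569327 = SEK 632.12
SEK 632.12 × 142.043 = KRW 89,788
Profit = KRW 89,788 − KRW 89,000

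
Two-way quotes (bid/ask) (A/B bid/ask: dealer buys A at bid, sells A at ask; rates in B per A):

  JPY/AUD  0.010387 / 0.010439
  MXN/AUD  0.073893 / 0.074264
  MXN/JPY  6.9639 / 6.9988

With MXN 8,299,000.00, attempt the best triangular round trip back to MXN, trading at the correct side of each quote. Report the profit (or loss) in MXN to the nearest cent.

Net profit: MXN 94,567.41

Best loop MXN → AUD → JPY → MXN:
MXN 8,299,000.00 × 0.073893 (sell MXN at bid) = AUD 613,238.01
AUD 613,238.01 ÷ 0.010439 (buy JPY at ask) = JPY 58,744,900
JPY 58,744,900 ÷ 6.9988 (buy MXN at ask) = MXN 8,393,567.41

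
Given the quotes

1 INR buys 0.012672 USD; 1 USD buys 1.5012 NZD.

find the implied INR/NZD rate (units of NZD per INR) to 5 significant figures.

1 INR × 0.012672 = 0.012672 USD
0.012672 USD × 1.5012 = 0.0190232 NZD

INR/NZD = 0.019023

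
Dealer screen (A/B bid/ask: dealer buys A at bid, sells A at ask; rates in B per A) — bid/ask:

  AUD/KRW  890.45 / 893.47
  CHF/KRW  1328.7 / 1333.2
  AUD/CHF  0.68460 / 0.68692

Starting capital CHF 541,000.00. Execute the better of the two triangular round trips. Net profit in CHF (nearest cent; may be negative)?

Best loop CHF → KRW → AUD → CHF:
CHF 541,000.00 × 1328.7 (sell CHF at bid) = KRW 718,826,700
KRW 718,826,700 ÷ 893.47 (buy AUD at ask) = AUD 804,533.67
AUD 804,533.67 × 0.68460 (sell AUD at bid) = CHF 550,783.75

Net profit: CHF 9,783.75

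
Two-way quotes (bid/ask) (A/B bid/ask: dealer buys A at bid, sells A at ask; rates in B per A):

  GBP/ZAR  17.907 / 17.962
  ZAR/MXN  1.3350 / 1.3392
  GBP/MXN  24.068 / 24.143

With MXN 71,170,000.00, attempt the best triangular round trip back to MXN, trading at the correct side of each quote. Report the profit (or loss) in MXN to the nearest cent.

Best loop MXN → ZAR → GBP → MXN:
MXN 71,170,000.00 ÷ 1.3392 (buy ZAR at ask) = ZAR 53,143,667.86
ZAR 53,143,667.86 ÷ 17.962 (buy GBP at ask) = GBP 2,958,672.08
GBP 2,958,672.08 × 24.068 (sell GBP at bid) = MXN 71,209,319.57

Net profit: MXN 39,319.57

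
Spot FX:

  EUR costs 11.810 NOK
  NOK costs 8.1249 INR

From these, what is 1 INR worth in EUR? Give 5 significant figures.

1 INR ÷ 8.1249 = 0.123078 NOK
0.123078 NOK ÷ 11.810 = 0.0104215 EUR

INR/EUR = 0.010422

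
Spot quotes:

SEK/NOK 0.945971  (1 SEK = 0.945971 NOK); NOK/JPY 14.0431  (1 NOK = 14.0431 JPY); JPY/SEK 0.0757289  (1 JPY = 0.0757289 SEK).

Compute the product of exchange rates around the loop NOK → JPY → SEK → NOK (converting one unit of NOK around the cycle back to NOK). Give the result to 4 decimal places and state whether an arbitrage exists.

1.0060 (arbitrage exists)

Around NOK → JPY → SEK → NOK: 1 × 14.0431 × 0.0757289 × 0.945971 = 1.006010
Product > 1; profitable direction is NOK → JPY → SEK → NOK.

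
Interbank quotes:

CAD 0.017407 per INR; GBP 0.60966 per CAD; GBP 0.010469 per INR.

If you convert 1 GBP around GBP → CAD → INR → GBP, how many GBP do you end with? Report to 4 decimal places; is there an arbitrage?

Around GBP → CAD → INR → GBP: 1 ÷ 0.60966 ÷ 0.017407 × 0.010469 = 0.986492
Product < 1; profitable direction is GBP → INR → CAD → GBP.

0.9865 (arbitrage exists)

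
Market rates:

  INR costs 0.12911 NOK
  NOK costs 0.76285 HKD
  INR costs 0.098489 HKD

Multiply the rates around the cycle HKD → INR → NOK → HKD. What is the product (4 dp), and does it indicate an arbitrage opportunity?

Around HKD → INR → NOK → HKD: 1 ÷ 0.098489 × 0.12911 × 0.76285 = 1.000026
Product ≈ 1 (deviation 0.003%, within rounding noise).

1.0000 (no arbitrage)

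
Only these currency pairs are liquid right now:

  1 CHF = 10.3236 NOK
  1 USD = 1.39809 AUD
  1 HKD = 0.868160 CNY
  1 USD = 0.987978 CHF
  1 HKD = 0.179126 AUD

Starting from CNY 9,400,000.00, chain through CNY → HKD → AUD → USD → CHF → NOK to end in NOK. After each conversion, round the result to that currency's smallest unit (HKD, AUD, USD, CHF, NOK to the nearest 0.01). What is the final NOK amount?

NOK 14,149,139.33

CNY 9,400,000.00 ÷ 0.868160 = HKD 10,827,497.24
HKD 10,827,497.24 × 0.179126 = AUD 1,939,486.27
AUD 1,939,486.27 ÷ 1.39809 = USD 1,387,239.93
USD 1,387,239.93 × 0.987978 = CHF 1,370,562.53
CHF 1,370,562.53 × 10.3236 = NOK 14,149,139.33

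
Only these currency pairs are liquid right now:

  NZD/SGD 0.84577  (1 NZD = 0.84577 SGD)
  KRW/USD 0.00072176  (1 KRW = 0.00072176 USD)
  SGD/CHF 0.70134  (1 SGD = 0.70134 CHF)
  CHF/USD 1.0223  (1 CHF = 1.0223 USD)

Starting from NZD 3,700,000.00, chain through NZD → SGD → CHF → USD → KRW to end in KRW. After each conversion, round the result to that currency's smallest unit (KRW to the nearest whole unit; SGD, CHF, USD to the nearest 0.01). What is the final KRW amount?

NZD 3,700,000.00 × 0.84577 = SGD 3,129,349.00
SGD 3,129,349.00 × 0.70134 = CHF 2,194,737.63
CHF 2,194,737.63 × 1.0223 = USD 2,243,680.28
USD 2,243,680.28 ÷ 0.00072176 = KRW 3,108,623,753

KRW 3,108,623,753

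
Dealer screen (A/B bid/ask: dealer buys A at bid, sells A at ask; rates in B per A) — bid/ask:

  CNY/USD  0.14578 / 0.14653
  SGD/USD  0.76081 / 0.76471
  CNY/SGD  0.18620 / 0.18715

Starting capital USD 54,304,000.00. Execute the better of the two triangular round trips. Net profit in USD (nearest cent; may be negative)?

Best loop USD → SGD → CNY → USD:
USD 54,304,000.00 ÷ 0.76471 (buy SGD at ask) = SGD 71,012,540.70
SGD 71,012,540.70 ÷ 0.18715 (buy CNY at ask) = CNY 379,441,841.85
CNY 379,441,841.85 × 0.14578 (sell CNY at bid) = USD 55,315,031.70

Net profit: USD 1,011,031.70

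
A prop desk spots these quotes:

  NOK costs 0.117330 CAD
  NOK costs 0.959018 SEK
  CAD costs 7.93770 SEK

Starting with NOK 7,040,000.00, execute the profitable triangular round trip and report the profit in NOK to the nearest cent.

Profitable loop is NOK → SEK → CAD → NOK:
NOK 7,040,000.00 × 0.959018 = SEK 6,751,486.72
SEK 6,751,486.72 ÷ 7.93770 = CAD 850,559.57
CAD 850,559.57 ÷ 0.117330 = NOK 7,249,293.21
Profit = NOK 7,249,293.21 − NOK 7,040,000.00

Profit: NOK 209,293.21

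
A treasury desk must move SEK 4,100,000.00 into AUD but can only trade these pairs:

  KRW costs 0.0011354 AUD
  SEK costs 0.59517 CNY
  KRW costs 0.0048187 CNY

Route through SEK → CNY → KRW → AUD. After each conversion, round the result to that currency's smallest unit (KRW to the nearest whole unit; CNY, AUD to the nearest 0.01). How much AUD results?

SEK 4,100,000.00 × 0.59517 = CNY 2,440,197.00
CNY 2,440,197.00 ÷ 0.0048187 = KRW 506,401,519
KRW 506,401,519 × 0.0011354 = AUD 574,968.28

AUD 574,968.28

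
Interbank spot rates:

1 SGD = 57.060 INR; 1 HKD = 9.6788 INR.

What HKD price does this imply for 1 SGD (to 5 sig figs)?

SGD/HKD = 5.8954

1 SGD × 57.060 = 57.06 INR
57.06 INR ÷ 9.6788 = 5.89536 HKD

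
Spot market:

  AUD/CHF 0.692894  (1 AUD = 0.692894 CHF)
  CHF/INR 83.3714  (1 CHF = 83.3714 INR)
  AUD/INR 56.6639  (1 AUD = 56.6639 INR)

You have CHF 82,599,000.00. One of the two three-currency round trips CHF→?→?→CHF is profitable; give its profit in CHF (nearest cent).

Profit: CHF 1,608,780.80

Profitable loop is CHF → INR → AUD → CHF:
CHF 82,599,000.00 × 83.3714 = INR 6,886,394,268.60
INR 6,886,394,268.60 ÷ 56.6639 = AUD 121,530,538.29
AUD 121,530,538.29 × 0.692894 = CHF 84,207,780.80
Profit = CHF 84,207,780.80 − CHF 82,599,000.00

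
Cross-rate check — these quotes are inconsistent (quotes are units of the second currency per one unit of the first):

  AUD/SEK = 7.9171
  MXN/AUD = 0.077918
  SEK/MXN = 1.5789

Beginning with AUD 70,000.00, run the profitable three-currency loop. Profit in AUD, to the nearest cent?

Profit: AUD 1,868.65

Profitable loop is AUD → MXN → SEK → AUD:
AUD 70,000.00 ÷ 0.077918 = MXN 898,380.35
MXN 898,380.35 ÷ 1.5789 = SEK 568,991.29
SEK 568,991.29 ÷ 7.9171 = AUD 71,868.65
Profit = AUD 71,868.65 − AUD 70,000.00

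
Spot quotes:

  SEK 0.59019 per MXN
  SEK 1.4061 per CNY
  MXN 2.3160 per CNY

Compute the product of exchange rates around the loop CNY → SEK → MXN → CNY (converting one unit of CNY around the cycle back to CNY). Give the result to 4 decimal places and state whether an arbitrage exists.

Around CNY → SEK → MXN → CNY: 1 × 1.4061 ÷ 0.59019 ÷ 2.3160 = 1.028693
Product > 1; profitable direction is CNY → SEK → MXN → CNY.

1.0287 (arbitrage exists)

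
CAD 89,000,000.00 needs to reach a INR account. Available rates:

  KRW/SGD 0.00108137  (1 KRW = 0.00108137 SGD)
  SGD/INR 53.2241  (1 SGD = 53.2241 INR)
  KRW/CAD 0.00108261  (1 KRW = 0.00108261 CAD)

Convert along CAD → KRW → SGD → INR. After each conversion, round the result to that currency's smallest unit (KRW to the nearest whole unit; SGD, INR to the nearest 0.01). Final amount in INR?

INR 4,731,519,297.52

CAD 89,000,000.00 ÷ 0.00108261 = KRW 82,208,736,295
KRW 82,208,736,295 × 0.00108137 = SGD 88,898,061.17
SGD 88,898,061.17 × 53.2241 = INR 4,731,519,297.52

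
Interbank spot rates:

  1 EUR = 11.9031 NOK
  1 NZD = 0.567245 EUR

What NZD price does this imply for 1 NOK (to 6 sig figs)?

1 NOK ÷ 11.9031 = 0.0840117 EUR
0.0840117 EUR ÷ 0.567245 = 0.148105 NZD

NOK/NZD = 0.148105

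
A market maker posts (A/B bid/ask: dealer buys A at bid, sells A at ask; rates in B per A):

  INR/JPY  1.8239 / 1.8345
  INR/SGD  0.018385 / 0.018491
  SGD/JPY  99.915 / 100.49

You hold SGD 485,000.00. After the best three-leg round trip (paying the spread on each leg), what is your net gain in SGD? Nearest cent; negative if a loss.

Best loop SGD → JPY → INR → SGD:
SGD 485,000.00 × 99.915 (sell SGD at bid) = JPY 48,458,775
JPY 48,458,775 ÷ 1.8345 (buy INR at ask) = INR 26,415,249.39
INR 26,415,249.39 × 0.018385 (sell INR at bid) = SGD 485,644.36

Net profit: SGD 644.36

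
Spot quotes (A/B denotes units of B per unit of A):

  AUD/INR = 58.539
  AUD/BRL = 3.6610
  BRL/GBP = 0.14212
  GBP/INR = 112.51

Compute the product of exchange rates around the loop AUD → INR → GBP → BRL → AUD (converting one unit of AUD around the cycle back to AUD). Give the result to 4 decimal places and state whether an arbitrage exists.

1.0000 (no arbitrage)

Around AUD → INR → GBP → BRL → AUD: 1 × 58.539 ÷ 112.51 ÷ 0.14212 ÷ 3.6610 = 0.999998
Product ≈ 1 (deviation 0.000%, within rounding noise).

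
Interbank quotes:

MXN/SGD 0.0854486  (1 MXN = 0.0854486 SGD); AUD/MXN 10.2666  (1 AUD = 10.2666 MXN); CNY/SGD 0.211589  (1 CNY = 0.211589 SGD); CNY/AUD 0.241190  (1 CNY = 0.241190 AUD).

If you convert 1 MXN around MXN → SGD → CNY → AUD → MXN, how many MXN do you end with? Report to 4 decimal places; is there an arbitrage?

Around MXN → SGD → CNY → AUD → MXN: 1 × 0.0854486 ÷ 0.211589 × 0.241190 × 10.2666 = 0.999995
Product ≈ 1 (deviation 0.001%, within rounding noise).

1.0000 (no arbitrage)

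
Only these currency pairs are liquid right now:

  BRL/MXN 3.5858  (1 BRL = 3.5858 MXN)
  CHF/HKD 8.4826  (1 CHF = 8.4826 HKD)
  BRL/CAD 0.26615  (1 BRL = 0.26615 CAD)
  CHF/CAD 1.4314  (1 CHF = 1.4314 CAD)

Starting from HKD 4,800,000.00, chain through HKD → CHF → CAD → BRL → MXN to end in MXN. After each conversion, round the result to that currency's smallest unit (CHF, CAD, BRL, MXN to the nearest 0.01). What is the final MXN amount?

MXN 10,912,715.99

HKD 4,800,000.00 ÷ 8.4826 = CHF 565,864.24
CHF 565,864.24 × 1.4314 = CAD 809,978.07
CAD 809,978.07 ÷ 0.26615 = BRL 3,043,314.18
BRL 3,043,314.18 × 3.5858 = MXN 10,912,715.99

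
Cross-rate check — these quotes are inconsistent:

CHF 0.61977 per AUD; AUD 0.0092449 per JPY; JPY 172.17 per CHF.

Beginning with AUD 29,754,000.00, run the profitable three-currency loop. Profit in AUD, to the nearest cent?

Profit: AUD 407,651.04

Profitable loop is AUD → JPY → CHF → AUD:
AUD 29,754,000.00 ÷ 0.0092449 = JPY 3,218,423,131
JPY 3,218,423,131 ÷ 172.17 = CHF 18,693,286.46
CHF 18,693,286.46 ÷ 0.61977 = AUD 30,161,651.04
Profit = AUD 30,161,651.04 − AUD 29,754,000.00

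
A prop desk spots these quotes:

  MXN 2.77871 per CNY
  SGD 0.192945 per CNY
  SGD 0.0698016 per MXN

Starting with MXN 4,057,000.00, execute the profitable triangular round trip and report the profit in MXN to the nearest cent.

Profitable loop is MXN → SGD → CNY → MXN:
MXN 4,057,000.00 × 0.0698016 = SGD 283,185.09
SGD 283,185.09 ÷ 0.192945 = CNY 1,467,698.52
CNY 1,467,698.52 × 2.77871 = MXN 4,078,308.56
Profit = MXN 4,078,308.56 − MXN 4,057,000.00

Profit: MXN 21,308.56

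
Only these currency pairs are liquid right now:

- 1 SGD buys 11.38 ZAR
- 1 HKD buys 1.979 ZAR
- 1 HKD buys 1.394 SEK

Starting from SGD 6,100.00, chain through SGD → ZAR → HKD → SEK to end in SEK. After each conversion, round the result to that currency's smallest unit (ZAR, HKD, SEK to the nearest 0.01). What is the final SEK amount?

SGD 6,100.00 × 11.38 = ZAR 69,418.00
ZAR 69,418.00 ÷ 1.979 = HKD 35,077.31
HKD 35,077.31 × 1.394 = SEK 48,897.77

SEK 48,897.77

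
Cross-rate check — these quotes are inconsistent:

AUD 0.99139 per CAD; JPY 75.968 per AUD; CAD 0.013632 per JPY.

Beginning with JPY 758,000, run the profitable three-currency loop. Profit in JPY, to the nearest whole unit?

Profit: JPY 20,223

Profitable loop is JPY → CAD → AUD → JPY:
JPY 758,000 × 0.013632 = CAD 10,333.06
CAD 10,333.06 × 0.99139 = AUD 10,244.09
AUD 10,244.09 × 75.968 = JPY 778,223
Profit = JPY 778,223 − JPY 758,000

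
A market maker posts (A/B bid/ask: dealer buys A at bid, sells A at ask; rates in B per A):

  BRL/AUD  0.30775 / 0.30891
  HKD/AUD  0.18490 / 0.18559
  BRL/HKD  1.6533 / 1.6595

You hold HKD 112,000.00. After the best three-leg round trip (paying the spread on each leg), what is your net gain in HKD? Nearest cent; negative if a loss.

Best loop HKD → BRL → AUD → HKD:
HKD 112,000.00 ÷ 1.6595 (buy BRL at ask) = BRL 67,490.21
BRL 67,490.21 × 0.30775 (sell BRL at bid) = AUD 20,770.11
AUD 20,770.11 ÷ 0.18559 (buy HKD at ask) = HKD 111,913.96

Net result: HKD -86.04 (no profitable arbitrage after spreads)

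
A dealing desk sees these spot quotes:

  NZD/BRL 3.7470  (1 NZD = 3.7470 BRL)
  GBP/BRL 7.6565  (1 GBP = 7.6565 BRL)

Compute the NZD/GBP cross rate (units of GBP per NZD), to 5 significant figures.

NZD/GBP = 0.48939

1 NZD × 3.7470 = 3.747 BRL
3.747 BRL ÷ 7.6565 = 0.489388 GBP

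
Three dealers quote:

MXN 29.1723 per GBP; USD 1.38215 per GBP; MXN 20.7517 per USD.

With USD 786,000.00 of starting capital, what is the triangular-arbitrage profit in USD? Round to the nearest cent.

Profit: USD 13,437.21

Profitable loop is USD → GBP → MXN → USD:
USD 786,000.00 ÷ 1.38215 = GBP 568,679.23
GBP 568,679.23 × 29.1723 = MXN 16,589,681.15
MXN 16,589,681.15 ÷ 20.7517 = USD 799,437.21
Profit = USD 799,437.21 − USD 786,000.00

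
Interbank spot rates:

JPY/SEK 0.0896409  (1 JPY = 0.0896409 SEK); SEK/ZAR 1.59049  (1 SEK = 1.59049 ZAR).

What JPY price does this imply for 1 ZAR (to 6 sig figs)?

ZAR/JPY = 7.01395

1 ZAR ÷ 1.59049 = 0.628737 SEK
0.628737 SEK ÷ 0.0896409 = 7.01395 JPY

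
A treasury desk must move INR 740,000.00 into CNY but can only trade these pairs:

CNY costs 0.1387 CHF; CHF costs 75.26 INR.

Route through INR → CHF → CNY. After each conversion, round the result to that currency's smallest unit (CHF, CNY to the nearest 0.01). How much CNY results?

INR 740,000.00 ÷ 75.26 = CHF 9,832.58
CHF 9,832.58 ÷ 0.1387 = CNY 70,890.99

CNY 70,890.99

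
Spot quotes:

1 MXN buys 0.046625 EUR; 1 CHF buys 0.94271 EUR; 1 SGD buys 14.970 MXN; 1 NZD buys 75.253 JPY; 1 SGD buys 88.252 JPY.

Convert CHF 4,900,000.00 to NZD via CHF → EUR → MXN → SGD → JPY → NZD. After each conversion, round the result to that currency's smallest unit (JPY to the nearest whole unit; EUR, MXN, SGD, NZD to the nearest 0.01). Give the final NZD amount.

CHF 4,900,000.00 × 0.94271 = EUR 4,619,279.00
EUR 4,619,279.00 ÷ 0.046625 = MXN 99,073,008.04
MXN 99,073,008.04 ÷ 14.970 = SGD 6,618,103.41
SGD 6,618,103.41 × 88.252 = JPY 584,060,862
JPY 584,060,862 ÷ 75.253 = NZD 7,761,296.72

NZD 7,761,296.72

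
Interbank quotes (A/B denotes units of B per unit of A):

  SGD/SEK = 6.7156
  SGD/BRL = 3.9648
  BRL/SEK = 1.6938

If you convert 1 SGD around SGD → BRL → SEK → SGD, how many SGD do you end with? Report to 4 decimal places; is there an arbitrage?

Around SGD → BRL → SEK → SGD: 1 × 3.9648 × 1.6938 ÷ 6.7156 = 0.999997
Product ≈ 1 (deviation 0.000%, within rounding noise).

1.0000 (no arbitrage)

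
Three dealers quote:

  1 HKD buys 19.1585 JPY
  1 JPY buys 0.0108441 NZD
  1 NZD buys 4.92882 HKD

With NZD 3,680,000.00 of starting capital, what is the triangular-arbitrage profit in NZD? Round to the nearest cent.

Profit: NZD 88,302.81

Profitable loop is NZD → HKD → JPY → NZD:
NZD 3,680,000.00 × 4.92882 = HKD 18,138,057.60
HKD 18,138,057.60 × 19.1585 = JPY 347,497,977
JPY 347,497,977 × 0.0108441 = NZD 3,768,302.81
Profit = NZD 3,768,302.81 − NZD 3,680,000.00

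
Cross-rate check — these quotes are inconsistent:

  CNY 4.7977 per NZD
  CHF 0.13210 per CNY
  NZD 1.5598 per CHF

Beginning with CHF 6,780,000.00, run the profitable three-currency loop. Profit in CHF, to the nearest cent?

Profitable loop is CHF → CNY → NZD → CHF:
CHF 6,780,000.00 ÷ 0.13210 = CNY 51,324,753.97
CNY 51,324,753.97 ÷ 4.7977 = NZD 10,697,783.10
NZD 10,697,783.10 ÷ 1.5598 = CHF 6,858,432.55
Profit = CHF 6,858,432.55 − CHF 6,780,000.00

Profit: CHF 78,432.55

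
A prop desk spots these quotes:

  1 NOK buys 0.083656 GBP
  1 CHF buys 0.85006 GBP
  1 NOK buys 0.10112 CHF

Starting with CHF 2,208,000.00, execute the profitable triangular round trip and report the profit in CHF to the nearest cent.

Profitable loop is CHF → GBP → NOK → CHF:
CHF 2,208,000.00 × 0.85006 = GBP 1,876,932.48
GBP 1,876,932.48 ÷ 0.083656 = NOK 22,436,316.34
NOK 22,436,316.34 × 0.10112 = CHF 2,268,760.31
Profit = CHF 2,268,760.31 − CHF 2,208,000.00

Profit: CHF 60,760.31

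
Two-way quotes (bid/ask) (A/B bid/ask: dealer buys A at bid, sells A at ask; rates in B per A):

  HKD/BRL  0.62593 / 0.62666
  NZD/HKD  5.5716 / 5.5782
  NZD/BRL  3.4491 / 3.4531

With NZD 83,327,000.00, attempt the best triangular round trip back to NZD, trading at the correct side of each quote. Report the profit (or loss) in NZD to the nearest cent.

Best loop NZD → HKD → BRL → NZD:
NZD 83,327,000.00 × 5.5716 (sell NZD at bid) = HKD 464,264,713.20
HKD 464,264,713.20 × 0.62593 (sell HKD at bid) = BRL 290,597,211.93
BRL 290,597,211.93 ÷ 3.4531 (buy NZD at ask) = NZD 84,155,457.97

Net profit: NZD 828,457.97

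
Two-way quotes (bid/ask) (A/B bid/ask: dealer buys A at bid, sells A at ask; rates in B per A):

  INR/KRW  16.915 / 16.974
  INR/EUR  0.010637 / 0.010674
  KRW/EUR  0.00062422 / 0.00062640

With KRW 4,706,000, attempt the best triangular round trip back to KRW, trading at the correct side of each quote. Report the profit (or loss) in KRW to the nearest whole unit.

Best loop KRW → INR → EUR → KRW:
KRW 4,706,000 ÷ 16.974 (buy INR at ask) = INR 277,247.56
INR 277,247.56 × 0.010637 (sell INR at bid) = EUR 2,949.08
EUR 2,949.08 ÷ 0.00062640 (buy KRW at ask) = KRW 4,707,986

Net profit: KRW 1,986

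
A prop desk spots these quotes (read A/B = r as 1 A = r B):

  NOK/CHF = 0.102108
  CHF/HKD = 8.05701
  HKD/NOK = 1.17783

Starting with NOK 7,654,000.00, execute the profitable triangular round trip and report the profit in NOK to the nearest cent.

Profitable loop is NOK → HKD → CHF → NOK:
NOK 7,654,000.00 ÷ 1.17783 = HKD 6,498,391.11
HKD 6,498,391.11 ÷ 8.05701 = CHF 806,551.20
CHF 806,551.20 ÷ 0.102108 = NOK 7,899,001.09
Profit = NOK 7,899,001.09 − NOK 7,654,000.00

Profit: NOK 245,001.09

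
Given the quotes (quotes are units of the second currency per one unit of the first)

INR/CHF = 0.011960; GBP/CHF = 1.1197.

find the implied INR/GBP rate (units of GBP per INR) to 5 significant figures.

1 INR × 0.011960 = 0.01196 CHF
0.01196 CHF ÷ 1.1197 = 0.0106814 GBP

INR/GBP = 0.010681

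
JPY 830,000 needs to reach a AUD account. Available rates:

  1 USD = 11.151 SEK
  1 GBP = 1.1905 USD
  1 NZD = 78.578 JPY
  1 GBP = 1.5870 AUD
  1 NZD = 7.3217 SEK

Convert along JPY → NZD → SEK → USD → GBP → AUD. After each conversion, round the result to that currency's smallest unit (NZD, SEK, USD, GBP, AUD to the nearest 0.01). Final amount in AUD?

JPY 830,000 ÷ 78.578 = NZD 10,562.75
NZD 10,562.75 × 7.3217 = SEK 77,337.29
SEK 77,337.29 ÷ 11.151 = USD 6,935.46
USD 6,935.46 ÷ 1.1905 = GBP 5,825.67
GBP 5,825.67 × 1.5870 = AUD 9,245.34

AUD 9,245.34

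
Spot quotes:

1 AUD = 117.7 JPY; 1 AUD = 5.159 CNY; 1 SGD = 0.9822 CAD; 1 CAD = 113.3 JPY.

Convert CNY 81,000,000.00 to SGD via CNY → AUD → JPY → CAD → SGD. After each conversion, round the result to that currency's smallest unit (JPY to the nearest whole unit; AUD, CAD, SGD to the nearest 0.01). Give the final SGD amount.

CNY 81,000,000.00 ÷ 5.159 = AUD 15,700,717.19
AUD 15,700,717.19 × 117.7 = JPY 1,847,974,413
JPY 1,847,974,413 ÷ 113.3 = CAD 16,310,453.78
CAD 16,310,453.78 ÷ 0.9822 = SGD 16,606,041.32

SGD 16,606,041.32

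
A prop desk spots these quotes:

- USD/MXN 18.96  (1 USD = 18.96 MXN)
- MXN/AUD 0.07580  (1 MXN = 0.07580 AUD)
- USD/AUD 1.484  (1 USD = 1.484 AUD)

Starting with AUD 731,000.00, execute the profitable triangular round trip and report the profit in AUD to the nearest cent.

Profitable loop is AUD → MXN → USD → AUD:
AUD 731,000.00 ÷ 0.07580 = MXN 9,643,799.47
MXN 9,643,799.47 ÷ 18.96 = USD 508,639.21
USD 508,639.21 × 1.484 = AUD 754,820.59
Profit = AUD 754,820.59 − AUD 731,000.00

Profit: AUD 23,820.59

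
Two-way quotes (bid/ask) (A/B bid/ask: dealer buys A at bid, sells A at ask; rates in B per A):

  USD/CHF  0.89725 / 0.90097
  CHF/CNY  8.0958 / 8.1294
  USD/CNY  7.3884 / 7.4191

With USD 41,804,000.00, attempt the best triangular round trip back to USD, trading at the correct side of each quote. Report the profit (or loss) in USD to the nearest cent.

Net profit: USD 365,593.56

Best loop USD → CNY → CHF → USD:
USD 41,804,000.00 × 7.3884 (sell USD at bid) = CNY 308,864,673.60
CNY 308,864,673.60 ÷ 8.1294 (buy CHF at ask) = CHF 37,993,538.71
CHF 37,993,538.71 ÷ 0.90097 (buy USD at ask) = USD 42,169,593.56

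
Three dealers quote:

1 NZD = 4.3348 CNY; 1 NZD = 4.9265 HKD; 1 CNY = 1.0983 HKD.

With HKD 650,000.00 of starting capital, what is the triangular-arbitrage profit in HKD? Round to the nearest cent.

Profit: HKD 22,607.64

Profitable loop is HKD → CNY → NZD → HKD:
HKD 650,000.00 ÷ 1.0983 = CNY 591,823.73
CNY 591,823.73 ÷ 4.3348 = NZD 136,528.50
NZD 136,528.50 × 4.9265 = HKD 672,607.64
Profit = HKD 672,607.64 − HKD 650,000.00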